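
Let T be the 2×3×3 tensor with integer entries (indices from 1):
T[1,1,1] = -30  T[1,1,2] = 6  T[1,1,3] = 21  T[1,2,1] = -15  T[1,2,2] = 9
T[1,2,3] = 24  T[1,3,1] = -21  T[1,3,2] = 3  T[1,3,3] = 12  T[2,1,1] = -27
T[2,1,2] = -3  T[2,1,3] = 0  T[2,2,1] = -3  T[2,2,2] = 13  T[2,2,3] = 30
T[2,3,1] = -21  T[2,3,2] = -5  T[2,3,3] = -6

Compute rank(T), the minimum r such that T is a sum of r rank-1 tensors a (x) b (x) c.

2

Lower bound: in the mode-2 unfolding of T (rows indexed by j, columns by (i,k)) the 2×2 minor on rows j ∈ {1, 2}, columns (i,k) ∈ {(1,1), (1,2)} is det [[-30, 6], [-15, 9]] = -180 ≠ 0, so that unfolding has rank ≥ 2 and hence rank(T) ≥ 2 (CP rank is at least every unfolding rank, though it can be larger).
Upper bound: with S_k = T[:,:,k], the two rank-1 terms a₁b₁ᵀ, a₂b₂ᵀ are the rank-1 members of the pencil x·S₁ + y·S₂.
The 2×2 minor of x·S₁ + y·S₂ on rows {1,2}, columns {1,2} is −315·x² − 210·xy + 105·y² = (-105)·(3·x − y)(x + y), vanishing at (x:y) = (1:3) and (1:-1).
M₁ = S₁ + 3·S₂ = [[-12, 12, -12], [-36, 36, -36]] = (-12)·[1, 3][1, -1, 1]ᵀ and M₂ = S₁ − S₂ = [[-36, -24, -24], [-24, -16, -16]] = (-4)·[3, 2][3, 2, 2]ᵀ, so take a₁ = [1, 3], b₁ = [1, -1, 1], a₂ = [3, 2], b₂ = [3, 2, 2].
Each slice is an integer combination of E₁ = a₁b₁ᵀ and E₂ = a₂b₂ᵀ: S₁ = −3·E₁ − 3·E₂, S₂ = −3·E₁ + E₂, S₃ = −6·E₁ + 3·E₂; reading off coefficients, c₁ = [-3, -3, -6] and c₂ = [-3, 1, 3].
Hence T = [1, 3] (x) [1, -1, 1] (x) [-3, -3, -6] + [3, 2] (x) [3, 2, 2] (x) [-3, 1, 3], so rank(T) ≤ 2.
These bounds meet, so rank(T) = 2.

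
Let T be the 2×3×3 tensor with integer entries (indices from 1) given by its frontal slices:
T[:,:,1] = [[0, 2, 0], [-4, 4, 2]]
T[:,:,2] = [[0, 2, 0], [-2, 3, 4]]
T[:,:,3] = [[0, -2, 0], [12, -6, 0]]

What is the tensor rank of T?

Lower bound: the mode-3 unfolding of T (rows indexed by k, columns by (i,j) = (1,1), (1,2), (1,3), (2,1), (2,2), (2,3)) is [[0, 2, 0, -4, 4, 2], [0, 2, 0, -2, 3, 4], [0, -2, 0, 12, -6, 0]].
There the 3×3 minor on rows k ∈ {1, 2, 3}, columns (i,j) ∈ {(1,2), (2,1), (2,2)} is det [[2, -4, 4], [2, -2, 3], [-2, 12, -6]] = 8 ≠ 0, so this unfolding has rank ≥ 3; CP rank is at least every unfolding rank, so rank(T) ≥ 3. (This is only a lower bound: in general the CP rank may exceed every unfolding rank, so we still need to exhibit 3 rank-1 terms summing to T.)
Upper bound: T is a sum of 3 rank-1 terms, T = [0, 1] ⊗ [2, -1, 2] ⊗ [0, 1, 2] + [0, 1] ⊗ [2, 0, -1] ⊗ [-2, -2, 4] + [1, 2] ⊗ [0, 1, 0] ⊗ [2, 2, -2] (written with every a and b primitive with positive leading entry and the scale carried by c; CP decompositions are not unique, and this one is verified by expanding entrywise), so rank(T) ≤ 3.
These bounds meet, so rank(T) = 3.

3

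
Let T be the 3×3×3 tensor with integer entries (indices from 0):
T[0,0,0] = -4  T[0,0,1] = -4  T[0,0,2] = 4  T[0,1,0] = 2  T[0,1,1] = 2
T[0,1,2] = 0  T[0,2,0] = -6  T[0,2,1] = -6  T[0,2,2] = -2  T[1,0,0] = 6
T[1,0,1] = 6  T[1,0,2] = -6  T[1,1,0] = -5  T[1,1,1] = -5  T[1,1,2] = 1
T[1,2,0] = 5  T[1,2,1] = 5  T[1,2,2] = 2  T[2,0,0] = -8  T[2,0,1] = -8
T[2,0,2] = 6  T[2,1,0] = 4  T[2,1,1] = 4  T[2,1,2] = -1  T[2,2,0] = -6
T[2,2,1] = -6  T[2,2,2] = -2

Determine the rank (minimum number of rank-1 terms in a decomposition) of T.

3

Lower bound: the mode-2 unfolding of T (rows indexed by j, columns by (i,k) = (0,0), (0,1), (0,2), (1,0), (1,1), (1,2), (2,0), (2,1), (2,2)) is [[-4, -4, 4, 6, 6, -6, -8, -8, 6], [2, 2, 0, -5, -5, 1, 4, 4, -1], [-6, -6, -2, 5, 5, 2, -6, -6, -2]].
There the 3×3 minor on rows j ∈ {0, 1, 2}, columns (i,k) ∈ {(0,0), (0,2), (1,0)} is det [[-4, 4, 6], [2, 0, -5], [-6, -2, 5]] = 96 ≠ 0, so this unfolding has rank ≥ 3; CP rank is at least every unfolding rank, so rank(T) ≥ 3. (Unfolding ranks only ever bound the CP rank from below — rank(T) can be strictly larger than all of them — so the matching upper bound has to come from an explicit 3-term decomposition.)
Upper bound: T is a sum of 3 rank-1 terms, T = [1, -2, 2] (x) [2, -1, 0] (x) [-2, -2, 1] + [1, -1, 1] (x) [2, 1, -2] (x) [2, 2, 1] + [2, -1, 2] (x) [2, 1, 1] (x) [-1, -1, 0] (one valid choice — decompositions are not unique — normalised so each a, b is primitive with positive first nonzero entry; check it by expanding all entries), so rank(T) ≤ 3.
These bounds meet, so rank(T) = 3.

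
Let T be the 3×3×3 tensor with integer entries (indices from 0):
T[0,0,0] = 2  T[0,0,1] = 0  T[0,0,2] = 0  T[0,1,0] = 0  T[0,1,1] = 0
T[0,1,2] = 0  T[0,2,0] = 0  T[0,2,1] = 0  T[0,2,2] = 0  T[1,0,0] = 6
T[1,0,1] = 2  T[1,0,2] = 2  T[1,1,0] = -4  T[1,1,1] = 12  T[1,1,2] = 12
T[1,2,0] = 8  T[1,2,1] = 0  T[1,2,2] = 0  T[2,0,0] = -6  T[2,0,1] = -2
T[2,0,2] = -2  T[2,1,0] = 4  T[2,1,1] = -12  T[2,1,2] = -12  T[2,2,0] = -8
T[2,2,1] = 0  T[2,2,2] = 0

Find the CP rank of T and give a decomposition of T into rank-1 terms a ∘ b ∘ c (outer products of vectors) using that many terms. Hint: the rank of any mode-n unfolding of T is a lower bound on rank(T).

rank(T) = 3

Lower bound: the mode-2 unfolding of T (rows indexed by j, columns by (i,k) = (0,0), (0,1), (0,2), (1,0), (1,1), (1,2), (2,0), (2,1), (2,2)) is [[2, 0, 0, 6, 2, 2, -6, -2, -2], [0, 0, 0, -4, 12, 12, 4, -12, -12], [0, 0, 0, 8, 0, 0, -8, 0, 0]].
There the 3×3 minor on rows j ∈ {0, 1, 2}, columns (i,k) ∈ {(0,0), (1,0), (1,1)} is det [[2, 6, 2], [0, -4, 12], [0, 8, 0]] = -192 ≠ 0, so this unfolding has rank ≥ 3; CP rank is at least every unfolding rank, so rank(T) ≥ 3. (This is only a lower bound: in general the CP rank may exceed every unfolding rank, so we still need to exhibit 3 rank-1 terms summing to T.)
Upper bound: T is a sum of 3 rank-1 terms, T = [0, 1, -1] ∘ [0, 2, -1] ∘ [-4, 4, 4] + [0, 1, -1] ∘ [1, 2, 2] ∘ [2, 2, 2] + [1, 2, -2] ∘ [1, 0, 0] ∘ [2, 0, 0] (written with every a and b primitive with positive leading entry and the scale carried by c; CP decompositions are not unique, and this one is verified by expanding entrywise), so rank(T) ≤ 3.
These bounds meet, so rank(T) = 3.
Check entry T[2,1,0] = 4: (-1)·(2)·(-4) + (-1)·(2)·(2) + (-2)·(0)·(2) = 4.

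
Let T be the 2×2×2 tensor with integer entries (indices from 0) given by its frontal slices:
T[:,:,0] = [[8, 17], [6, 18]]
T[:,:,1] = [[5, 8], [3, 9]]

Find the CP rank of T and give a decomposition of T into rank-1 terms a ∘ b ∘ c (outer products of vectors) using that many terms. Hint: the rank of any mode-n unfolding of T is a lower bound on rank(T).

rank(T) = 2

Lower bound: the mode-2 unfolding of T (rows indexed by j, columns by (i,k) = (0,0), (0,1), (1,0), (1,1)) is [[8, 5, 6, 3], [17, 8, 18, 9]].
There the 2×2 minor on rows j ∈ {0, 1}, columns (i,k) ∈ {(0,0), (0,1)} is det [[8, 5], [17, 8]] = -21 ≠ 0, so this unfolding has rank ≥ 2; CP rank is at least every unfolding rank, so rank(T) ≥ 2. (This is only a lower bound: in general the CP rank may exceed every unfolding rank, so we still need to exhibit 2 rank-1 terms summing to T.)
Upper bound — finding two terms. Write S_k = T[:,:,k] for the frontal slices: S₀ = [[8, 17], [6, 18]], S₁ = [[5, 8], [3, 9]].
If T = a₁ ∘ b₁ ∘ c₁ + a₂ ∘ b₂ ∘ c₂ then each S_k = c₁[k]·a₁b₁ᵀ + c₂[k]·a₂b₂ᵀ. S₀ and S₁ are linearly independent, so a₁b₁ᵀ and a₂b₂ᵀ must span the same plane of matrices: they are the rank-1 matrices of the form x·S₀ + y·S₁.
det(x·S₀ + y·S₁) is 42·x² + 63·xy + 21·y² = 21·(x + y)(2·x + y), vanishing at (x:y) = (1:-1) and (1:-2).
M₁ = S₀ − S₁ = [[3, 9], [3, 9]] = 3·[1, 1][1, 3]ᵀ and M₂ = S₀ − 2·S₁ = [[-2, 1], [0, 0]] = −[1, 0][2, -1]ᵀ, so take a₁ = [1, 1], b₁ = [1, 3], a₂ = [1, 0], b₂ = [2, -1].
Each slice is an integer combination of E₁ = a₁b₁ᵀ and E₂ = a₂b₂ᵀ: S₀ = 6·E₁ + E₂, S₁ = 3·E₁ + E₂; reading off coefficients, c₁ = [6, 3] and c₂ = [1, 1].
Hence T = [1, 1] ∘ [1, 3] ∘ [6, 3] + [1, 0] ∘ [2, -1] ∘ [1, 1], so rank(T) ≤ 2.
These bounds meet, so rank(T) = 2.
Check entry T[0,1,0] = 17: (1)·(3)·(6) + (1)·(-1)·(1) = 17.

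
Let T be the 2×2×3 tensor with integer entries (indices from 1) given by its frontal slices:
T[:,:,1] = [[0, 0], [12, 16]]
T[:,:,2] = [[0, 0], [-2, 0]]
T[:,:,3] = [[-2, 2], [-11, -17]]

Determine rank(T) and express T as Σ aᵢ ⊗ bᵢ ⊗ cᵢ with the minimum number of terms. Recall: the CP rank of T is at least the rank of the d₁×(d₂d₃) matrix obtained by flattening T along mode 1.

rank(T) = 3

Lower bound: the mode-3 unfolding of T (rows indexed by k, columns by (i,j) = (1,1), (1,2), (2,1), (2,2)) is [[0, 0, 12, 16], [0, 0, -2, 0], [-2, 2, -11, -17]].
There the 3×3 minor on rows k ∈ {1, 2, 3}, columns (i,j) ∈ {(1,1), (2,1), (2,2)} is det [[0, 12, 16], [0, -2, 0], [-2, -11, -17]] = -64 ≠ 0, so this unfolding has rank ≥ 3; CP rank is at least every unfolding rank, so rank(T) ≥ 3. (This is only a lower bound: in general the CP rank may exceed every unfolding rank, so we still need to exhibit 3 rank-1 terms summing to T.)
Upper bound: T is a sum of 3 rank-1 terms, T = [0, 1] ⊗ [1, 1] ⊗ [8, -4, -8] + [0, 1] ⊗ [1, 2] ⊗ [4, 2, -4] + [2, -1] ⊗ [1, -1] ⊗ [0, 0, -1] (written with every a and b primitive with positive leading entry and the scale carried by c; CP decompositions are not unique, and this one is verified by expanding entrywise), so rank(T) ≤ 3.
These bounds meet, so rank(T) = 3.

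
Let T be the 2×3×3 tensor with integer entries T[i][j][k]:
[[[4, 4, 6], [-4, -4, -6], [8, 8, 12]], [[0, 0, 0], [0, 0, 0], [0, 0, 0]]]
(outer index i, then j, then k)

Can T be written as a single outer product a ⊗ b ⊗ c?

If T = a ⊗ b ⊗ c then every fibre of T is a multiple of the corresponding factor, so read the factors off the fibres through the nonzero entry T[0,0,0] = 4.
The mode-1 fibre T[:,0,0] = [4, 0] gives a = (1, 0) (primitive direction); the mode-2 fibre T[0,:,0] = [4, -4, 8] gives b = (1, -1, 2); then c[k] = T[0,0,k] / (a[0]·b[0]) = [4, 4, 6] / 1 = (4, 4, 6).
Expanding (1, 0) ⊗ (1, -1, 2) ⊗ (4, 4, 6) reproduces all 18 entries of T, so T = (1, 0) ⊗ (1, -1, 2) ⊗ (4, 4, 6) and rank(T) ≤ 1.
Equivalently every frontal slice T[:,:,k] is c[k] times the rank-1 matrix (1, 0) ⊗ (1, -1, 2). So T has rank 1 (it is nonzero).

Yes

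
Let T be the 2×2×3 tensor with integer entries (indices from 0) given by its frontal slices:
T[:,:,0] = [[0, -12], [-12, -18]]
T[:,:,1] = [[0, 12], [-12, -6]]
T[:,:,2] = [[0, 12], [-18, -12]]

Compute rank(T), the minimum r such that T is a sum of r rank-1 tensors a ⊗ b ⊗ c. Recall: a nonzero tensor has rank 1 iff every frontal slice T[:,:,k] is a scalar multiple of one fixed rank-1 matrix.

2

Lower bound: the mode-1 unfolding of T (rows indexed by i, columns by (j,k) = (0,0), (0,1), (0,2), (1,0), (1,1), (1,2)) is [[0, 0, 0, -12, 12, 12], [-12, -12, -18, -18, -6, -12]].
There the 2×2 minor on rows i ∈ {0, 1}, columns (j,k) ∈ {(0,0), (1,0)} is det [[0, -12], [-12, -18]] = -144 ≠ 0, so this unfolding has rank ≥ 2; CP rank is at least every unfolding rank, so rank(T) ≥ 2. (Unfolding ranks only ever bound the CP rank from below — rank(T) can be strictly larger than all of them — so the matching upper bound has to come from an explicit 2-term decomposition.)
Upper bound — finding two terms. Write S_k = T[:,:,k] for the frontal slices: S₀ = [[0, -12], [-12, -18]], S₁ = [[0, 12], [-12, -6]], S₂ = [[0, 12], [-18, -12]].
If T = a₁ ⊗ b₁ ⊗ c₁ + a₂ ⊗ b₂ ⊗ c₂ then each S_k = c₁[k]·a₁b₁ᵀ + c₂[k]·a₂b₂ᵀ. S₀ and S₁ are linearly independent, so a₁b₁ᵀ and a₂b₂ᵀ must span the same plane of matrices: they are the rank-1 matrices of the form x·S₀ + y·S₁.
det(x·S₀ + y·S₁) is −144·x² + 144·y² = (-144)·(x − y)(x + y), vanishing at (x:y) = (1:1) and (1:-1).
M₁ = S₀ + S₁ = [[0, 0], [-24, -24]] = (-24)·(0, 1)(1, 1)ᵀ and M₂ = S₀ − S₁ = [[0, -24], [0, -12]] = (-12)·(2, 1)(0, 1)ᵀ, so take a₁ = (0, 1), b₁ = (1, 1), a₂ = (2, 1), b₂ = (0, 1).
Each slice is an integer combination of E₁ = a₁b₁ᵀ and E₂ = a₂b₂ᵀ: S₀ = −12·E₁ − 6·E₂, S₁ = −12·E₁ + 6·E₂, S₂ = −18·E₁ + 6·E₂; reading off coefficients, c₁ = (-12, -12, -18) and c₂ = (-6, 6, 6).
Hence T = (0, 1) ⊗ (1, 1) ⊗ (-12, -12, -18) + (2, 1) ⊗ (0, 1) ⊗ (-6, 6, 6), so rank(T) ≤ 2.
These bounds meet, so rank(T) = 2.
Check entry T[1,0,0] = -12: (1)·(1)·(-12) + (1)·(0)·(-6) = -12.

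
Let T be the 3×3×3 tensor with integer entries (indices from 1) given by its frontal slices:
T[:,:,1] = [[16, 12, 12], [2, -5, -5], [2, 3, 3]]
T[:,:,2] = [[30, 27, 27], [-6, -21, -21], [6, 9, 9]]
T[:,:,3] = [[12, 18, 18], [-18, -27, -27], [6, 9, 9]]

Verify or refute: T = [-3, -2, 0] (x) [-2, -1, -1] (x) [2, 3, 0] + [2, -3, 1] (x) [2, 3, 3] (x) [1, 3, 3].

Reconstruct entrywise from the claimed factors. For example, T[3,2,1] = 3 and Σₗ aₗ[3]bₗ[2]cₗ[1] = (0)·(-1)·(2) + (1)·(3)·(1) = 3; checking all 27 entries, every one matches. The claim holds.

Yes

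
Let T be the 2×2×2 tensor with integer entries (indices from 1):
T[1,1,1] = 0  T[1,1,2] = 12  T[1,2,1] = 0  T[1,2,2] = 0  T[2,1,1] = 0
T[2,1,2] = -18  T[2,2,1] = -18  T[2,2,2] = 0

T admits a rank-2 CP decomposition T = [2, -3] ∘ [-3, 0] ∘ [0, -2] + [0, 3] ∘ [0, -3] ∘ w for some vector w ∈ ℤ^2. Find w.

w = [2, 0]

Subtract the known terms from T to get the rank-1 residual R = [0, 3] ∘ [0, -3] ∘ w, so R[i,j,k] = a[i]·b[j]·w[k]. Pick indices with nonzero a[2]·b[2] = (3)·(-3) = -9. Only the fibre through (2,2,·) is needed: R[2,2,:] = T[2,2,:] − Σₗ aₗ[2]bₗ[2]cₗ = [-18, 0] − (-3)·(0)·[0, -2] = [-18, 0]. Then w[k] = R[2,2,k] / -9 for each k, giving w = [-18, 0] / -9 = [2, 0].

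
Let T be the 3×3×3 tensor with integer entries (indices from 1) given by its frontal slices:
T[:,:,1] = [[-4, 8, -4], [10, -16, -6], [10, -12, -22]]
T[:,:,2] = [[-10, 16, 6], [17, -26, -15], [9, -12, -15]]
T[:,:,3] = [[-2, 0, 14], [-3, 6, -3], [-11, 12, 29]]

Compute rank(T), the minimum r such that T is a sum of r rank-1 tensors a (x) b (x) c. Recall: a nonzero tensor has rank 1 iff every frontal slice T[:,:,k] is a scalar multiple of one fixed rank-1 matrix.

Lower bound: the mode-2 unfolding of T (rows indexed by j, columns by (i,k) = (1,1), (1,2), (1,3), (2,1), (2,2), (2,3), (3,1), (3,2), (3,3)) is [[-4, -10, -2, 10, 17, -3, 10, 9, -11], [8, 16, 0, -16, -26, 6, -12, -12, 12], [-4, 6, 14, -6, -15, -3, -22, -15, 29]].
There the 2×2 minor on rows j ∈ {1, 2}, columns (i,k) ∈ {(1,1), (1,2)} is det [[-4, -10], [8, 16]] = 16 ≠ 0, so this unfolding has rank ≥ 2; CP rank is at least every unfolding rank, so rank(T) ≥ 2. (Unfolding ranks only ever bound the CP rank from below — rank(T) can be strictly larger than all of them — so the matching upper bound has to come from an explicit 2-term decomposition.)
Upper bound — finding two terms. Write S_k = T[:,:,k] for the frontal slices: S₁ = [[-4, 8, -4], [10, -16, -6], [10, -12, -22]], S₂ = [[-10, 16, 6], [17, -26, -15], [9, -12, -15]], S₃ = [[-2, 0, 14], [-3, 6, -3], [-11, 12, 29]].
If T = a₁ (x) b₁ (x) c₁ + a₂ (x) b₂ (x) c₂ then each S_k = c₁[k]·a₁b₁ᵀ + c₂[k]·a₂b₂ᵀ. S₁ and S₂ are linearly independent, so a₁b₁ᵀ and a₂b₂ᵀ must span the same plane of matrices: they are the rank-1 matrices of the form x·S₁ + y·S₂.
The 2×2 minor of x·S₁ + y·S₂ on rows {1,2}, columns {1,2} is −16·x² − 32·xy − 12·y² = (-4)·(2·x + 3·y)(2·x + y), vanishing at (x:y) = (3:-2) and (1:-2).
M₁ = 3·S₁ − 2·S₂ = [[8, -8, -24], [-4, 4, 12], [12, -12, -36]] = 4·(2, -1, 3)(1, -1, -3)ᵀ and M₂ = S₁ − 2·S₂ = [[16, -24, -16], [-24, 36, 24], [-8, 12, 8]] = 4·(2, -3, -1)(2, -3, -2)ᵀ, so take a₁ = (2, -1, 3), b₁ = (1, -1, -3), a₂ = (2, -3, -1), b₂ = (2, -3, -2).
Each slice is an integer combination of E₁ = a₁b₁ᵀ and E₂ = a₂b₂ᵀ: S₁ = 2·E₁ − 2·E₂, S₂ = E₁ − 3·E₂, S₃ = −3·E₁ + E₂; reading off coefficients, c₁ = (2, 1, -3) and c₂ = (-2, -3, 1).
Hence T = (2, -1, 3) (x) (1, -1, -3) (x) (2, 1, -3) + (2, -3, -1) (x) (2, -3, -2) (x) (-2, -3, 1), so rank(T) ≤ 2.
These bounds meet, so rank(T) = 2.

2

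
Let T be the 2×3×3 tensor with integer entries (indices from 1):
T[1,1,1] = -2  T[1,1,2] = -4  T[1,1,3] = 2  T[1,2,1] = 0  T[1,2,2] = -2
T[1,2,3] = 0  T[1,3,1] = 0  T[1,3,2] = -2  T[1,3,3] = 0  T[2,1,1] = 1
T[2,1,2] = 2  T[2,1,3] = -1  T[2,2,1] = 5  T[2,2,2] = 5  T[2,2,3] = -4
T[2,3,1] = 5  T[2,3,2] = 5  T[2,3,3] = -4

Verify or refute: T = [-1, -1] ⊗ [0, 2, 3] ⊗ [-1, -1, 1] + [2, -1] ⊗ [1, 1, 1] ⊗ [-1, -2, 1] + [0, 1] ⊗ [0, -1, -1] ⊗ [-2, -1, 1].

No

Reconstruct entry (1,3,1) from the claimed factors: Σₗ aₗ[1]bₗ[3]cₗ[1] = (-1)·(3)·(-1) + (2)·(1)·(-1) + (0)·(-1)·(-2) = 1, but T[1,3,1] = 0. The claim is false.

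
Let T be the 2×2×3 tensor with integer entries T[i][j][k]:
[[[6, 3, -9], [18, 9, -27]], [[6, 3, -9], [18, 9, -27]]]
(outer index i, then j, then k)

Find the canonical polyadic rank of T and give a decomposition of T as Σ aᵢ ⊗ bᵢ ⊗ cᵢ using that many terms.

Lower bound: T ≠ 0 (e.g. T[0,0,0] = 6), so rank(T) ≥ 1.
Upper bound: if T = a ⊗ b ⊗ c then every fibre of T is a multiple of the corresponding factor, so read the factors off the fibres through the nonzero entry T[0,0,0] = 6.
The mode-1 fibre T[:,0,0] = [6, 6] gives a = [1, 1] (primitive direction); the mode-2 fibre T[0,:,0] = [6, 18] gives b = [1, 3]; then c[k] = T[0,0,k] / (a[0]·b[0]) = [6, 3, -9] / 1 = [6, 3, -9].
Expanding [1, 1] ⊗ [1, 3] ⊗ [6, 3, -9] reproduces all 12 entries of T, so T = [1, 1] ⊗ [1, 3] ⊗ [6, 3, -9] and rank(T) ≤ 1.
These bounds meet, so rank(T) = 1.

rank(T) = 1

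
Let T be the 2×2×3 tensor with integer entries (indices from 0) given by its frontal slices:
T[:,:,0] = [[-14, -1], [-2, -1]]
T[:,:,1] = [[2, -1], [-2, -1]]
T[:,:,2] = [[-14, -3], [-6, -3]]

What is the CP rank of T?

2

Lower bound: in the mode-3 unfolding of T (rows indexed by k, columns by (i,j)) the 2×2 minor on rows k ∈ {0, 1}, columns (i,j) ∈ {(0,0), (0,1)} is det [[-14, -1], [2, -1]] = 16 ≠ 0, so that unfolding has rank ≥ 2 and hence rank(T) ≥ 2 (CP rank is at least every unfolding rank, though it can be larger).
Upper bound: with S_k = T[:,:,k], the two rank-1 terms a₁b₁ᵀ, a₂b₂ᵀ are the rank-1 members of the pencil x·S₀ + y·S₁.
det(x·S₀ + y·S₁) is 12·x² + 8·xy − 4·y² = 4·(3·x − y)(x + y), vanishing at (x:y) = (1:3) and (1:-1).
M₁ = S₀ + 3·S₁ = [[-8, -4], [-8, -4]] = (-4)·[1, 1][2, 1]ᵀ and M₂ = S₀ − S₁ = [[-16, 0], [0, 0]] = (-16)·[1, 0][1, 0]ᵀ, so take a₁ = [1, 1], b₁ = [2, 1], a₂ = [1, 0], b₂ = [1, 0].
Each slice is an integer combination of E₁ = a₁b₁ᵀ and E₂ = a₂b₂ᵀ: S₀ = −E₁ − 12·E₂, S₁ = −E₁ + 4·E₂, S₂ = −3·E₁ − 8·E₂; reading off coefficients, c₁ = [-1, -1, -3] and c₂ = [-12, 4, -8].
Hence T = [1, 1] ⊗ [2, 1] ⊗ [-1, -1, -3] + [1, 0] ⊗ [1, 0] ⊗ [-12, 4, -8], so rank(T) ≤ 2.
These bounds meet, so rank(T) = 2.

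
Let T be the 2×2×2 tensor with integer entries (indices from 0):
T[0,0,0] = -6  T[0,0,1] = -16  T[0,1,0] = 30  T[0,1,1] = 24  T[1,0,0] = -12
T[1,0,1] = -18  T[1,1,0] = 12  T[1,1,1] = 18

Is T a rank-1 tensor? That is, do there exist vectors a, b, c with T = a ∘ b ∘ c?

No

The mode-3 unfolding of T (rows indexed by k, columns by (i,j) = (0,0), (0,1), (1,0), (1,1)) is [[-6, 30, -12, 12], [-16, 24, -18, 18]].
There the 2×2 minor on rows k ∈ {0, 1}, columns (i,j) ∈ {(0,0), (0,1)} is det [[-6, 30], [-16, 24]] = 336 ≠ 0, so this unfolding has rank ≥ 2; CP rank is at least every unfolding rank, so rank(T) ≥ 2.
In particular rank(T) ≥ 2 > 1, so T is not rank-1.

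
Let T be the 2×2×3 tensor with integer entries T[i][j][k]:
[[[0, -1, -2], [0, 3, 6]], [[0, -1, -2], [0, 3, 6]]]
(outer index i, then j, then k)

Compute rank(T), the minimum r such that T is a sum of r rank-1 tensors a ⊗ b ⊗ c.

Lower bound: T ≠ 0 (e.g. T[0,0,1] = -1), so rank(T) ≥ 1.
Upper bound: if T = a ⊗ b ⊗ c then every fibre of T is a multiple of the corresponding factor, so read the factors off the fibres through the nonzero entry T[0,0,1] = -1.
The mode-1 fibre T[:,0,1] = [-1, -1] gives a = [1, 1] (primitive direction); the mode-2 fibre T[0,:,1] = [-1, 3] gives b = [1, -3]; then c[k] = T[0,0,k] / (a[0]·b[0]) = [0, -1, -2] / 1 = [0, -1, -2].
Expanding [1, 1] ⊗ [1, -3] ⊗ [0, -1, -2] reproduces all 12 entries of T, so T = [1, 1] ⊗ [1, -3] ⊗ [0, -1, -2] and rank(T) ≤ 1.
These bounds meet, so rank(T) = 1.

1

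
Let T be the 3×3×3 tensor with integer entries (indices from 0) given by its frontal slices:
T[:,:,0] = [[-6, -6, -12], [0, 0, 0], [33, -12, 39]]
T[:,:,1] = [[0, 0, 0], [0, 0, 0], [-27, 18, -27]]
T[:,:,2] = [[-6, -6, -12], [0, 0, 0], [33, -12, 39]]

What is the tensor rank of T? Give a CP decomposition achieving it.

rank(T) = 2

Lower bound: the mode-2 unfolding of T (rows indexed by j, columns by (i,k) = (0,0), (0,1), (0,2), (1,0), (1,1), (1,2), (2,0), (2,1), (2,2)) is [[-6, 0, -6, 0, 0, 0, 33, -27, 33], [-6, 0, -6, 0, 0, 0, -12, 18, -12], [-12, 0, -12, 0, 0, 0, 39, -27, 39]].
There the 2×2 minor on rows j ∈ {0, 1}, columns (i,k) ∈ {(0,0), (2,0)} is det [[-6, 33], [-6, -12]] = 270 ≠ 0, so this unfolding has rank ≥ 2; CP rank is at least every unfolding rank, so rank(T) ≥ 2. (This is only a lower bound: in general the CP rank may exceed every unfolding rank, so we still need to exhibit 2 rank-1 terms summing to T.)
Upper bound — finding two terms. Write S_k = T[:,:,k] for the frontal slices: S₀ = [[-6, -6, -12], [0, 0, 0], [33, -12, 39]], S₁ = [[0, 0, 0], [0, 0, 0], [-27, 18, -27]], S₂ = [[-6, -6, -12], [0, 0, 0], [33, -12, 39]].
If T = a₁ (x) b₁ (x) c₁ + a₂ (x) b₂ (x) c₂ then each S_k = c₁[k]·a₁b₁ᵀ + c₂[k]·a₂b₂ᵀ. S₀ and S₁ are linearly independent, so a₁b₁ᵀ and a₂b₂ᵀ must span the same plane of matrices: they are the rank-1 matrices of the form x·S₀ + y·S₁.
The 2×2 minor of x·S₀ + y·S₁ on rows {0,2}, columns {0,1} is 270·x² − 270·xy = 270·(x − y)(x), vanishing at (x:y) = (1:1) and (0:1).
M₁ = S₀ + S₁ = [[-6, -6, -12], [0, 0, 0], [6, 6, 12]] = (-6)·[1, 0, -1][1, 1, 2]ᵀ and M₂ = S₁ = [[0, 0, 0], [0, 0, 0], [-27, 18, -27]] = (-9)·[0, 0, 1][3, -2, 3]ᵀ, so take a₁ = [1, 0, -1], b₁ = [1, 1, 2], a₂ = [0, 0, 1], b₂ = [3, -2, 3].
Each slice is an integer combination of E₁ = a₁b₁ᵀ and E₂ = a₂b₂ᵀ: S₀ = −6·E₁ + 9·E₂, S₁ = −9·E₂, S₂ = −6·E₁ + 9·E₂; reading off coefficients, c₁ = [-6, 0, -6] and c₂ = [9, -9, 9].
Hence T = [1, 0, -1] (x) [1, 1, 2] (x) [-6, 0, -6] + [0, 0, 1] (x) [3, -2, 3] (x) [9, -9, 9], so rank(T) ≤ 2.
These bounds meet, so rank(T) = 2.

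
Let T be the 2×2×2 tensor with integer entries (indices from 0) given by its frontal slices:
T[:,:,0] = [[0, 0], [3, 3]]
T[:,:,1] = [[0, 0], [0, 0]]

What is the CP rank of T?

1

Lower bound: T ≠ 0 (e.g. T[1,0,0] = 3), so rank(T) ≥ 1.
Upper bound: if T = a ⊗ b ⊗ c then every fibre of T is a multiple of the corresponding factor, so read the factors off the fibres through the nonzero entry T[1,0,0] = 3.
The mode-1 fibre T[:,0,0] = [0, 3] gives a = (0, 1) (primitive direction); the mode-2 fibre T[1,:,0] = [3, 3] gives b = (1, 1); then c[k] = T[1,0,k] / (a[1]·b[0]) = [3, 0] / 1 = (3, 0).
Expanding (0, 1) ⊗ (1, 1) ⊗ (3, 0) reproduces all 8 entries of T, so T = (0, 1) ⊗ (1, 1) ⊗ (3, 0) and rank(T) ≤ 1.
These bounds meet, so rank(T) = 1.
Check entry T[0,0,1] = 0: (0)·(1)·(0) = 0.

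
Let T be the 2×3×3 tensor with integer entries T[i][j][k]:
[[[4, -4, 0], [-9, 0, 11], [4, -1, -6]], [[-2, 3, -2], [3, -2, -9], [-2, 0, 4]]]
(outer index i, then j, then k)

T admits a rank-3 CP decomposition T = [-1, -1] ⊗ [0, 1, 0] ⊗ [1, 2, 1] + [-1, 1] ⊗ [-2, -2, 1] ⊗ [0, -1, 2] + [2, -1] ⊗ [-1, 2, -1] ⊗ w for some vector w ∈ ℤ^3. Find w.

Subtract the known terms from T to get the rank-1 residual R = [2, -1] ⊗ [-1, 2, -1] ⊗ w, so R[i,j,k] = a[i]·b[j]·w[k]. Pick indices with nonzero a[0]·b[0] = (2)·(-1) = -2. Only the fibre through (0,0,·) is needed: R[0,0,:] = T[0,0,:] − Σₗ aₗ[0]bₗ[0]cₗ = [4, -4, 0] − (-1)·(0)·[1, 2, 1] − (-1)·(-2)·[0, -1, 2] = [4, -2, -4]. Then w[k] = R[0,0,k] / -2 for each k, giving w = [4, -2, -4] / -2 = [-2, 1, 2].

w = [-2, 1, 2]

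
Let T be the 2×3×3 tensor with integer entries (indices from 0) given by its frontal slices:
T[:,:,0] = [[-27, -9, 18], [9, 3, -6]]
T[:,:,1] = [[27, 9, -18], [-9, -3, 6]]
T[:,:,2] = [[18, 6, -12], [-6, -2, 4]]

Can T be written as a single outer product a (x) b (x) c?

The mode-1 fibre T[:,0,0] = [-27, 9] gives a = [3, -1] (primitive direction); the mode-2 fibre T[0,:,0] = [-27, -9, 18] gives b = [3, 1, -2]; then c[k] = T[0,0,k] / (a[0]·b[0]) = [-27, 27, 18] / 9 = [-3, 3, 2].
Expanding [3, -1] (x) [3, 1, -2] (x) [-3, 3, 2] reproduces all 18 entries of T, so T = [3, -1] (x) [3, 1, -2] (x) [-3, 3, 2] and rank(T) ≤ 1.
Equivalently every frontal slice T[:,:,k] is c[k] times the rank-1 matrix [3, -1] (x) [3, 1, -2]. So T has rank 1 (it is nonzero).

Yes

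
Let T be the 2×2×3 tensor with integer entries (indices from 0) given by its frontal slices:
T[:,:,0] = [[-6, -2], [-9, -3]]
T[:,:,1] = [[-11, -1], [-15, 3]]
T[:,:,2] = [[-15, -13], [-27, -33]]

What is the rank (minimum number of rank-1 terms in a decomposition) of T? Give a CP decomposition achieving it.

Lower bound: the mode-1 unfolding of T (rows indexed by i, columns by (j,k) = (0,0), (0,1), (0,2), (1,0), (1,1), (1,2)) is [[-6, -11, -15, -2, -1, -13], [-9, -15, -27, -3, 3, -33]].
There the 2×2 minor on rows i ∈ {0, 1}, columns (j,k) ∈ {(0,0), (0,1)} is det [[-6, -11], [-9, -15]] = -9 ≠ 0, so this unfolding has rank ≥ 2; CP rank is at least every unfolding rank, so rank(T) ≥ 2. (This is only a lower bound: in general the CP rank may exceed every unfolding rank, so we still need to exhibit 2 rank-1 terms summing to T.)
Upper bound — finding two terms. Write S_k = T[:,:,k] for the frontal slices: S₀ = [[-6, -2], [-9, -3]], S₁ = [[-11, -1], [-15, 3]], S₂ = [[-15, -13], [-27, -33]].
If T = a₁ ⊗ b₁ ⊗ c₁ + a₂ ⊗ b₂ ⊗ c₂ then each S_k = c₁[k]·a₁b₁ᵀ + c₂[k]·a₂b₂ᵀ. S₀ and S₁ are linearly independent, so a₁b₁ᵀ and a₂b₂ᵀ must span the same plane of matrices: they are the rank-1 matrices of the form x·S₀ + y·S₁.
det(x·S₀ + y·S₁) is −24·xy − 48·y² = (-24)·(x + 2·y)(y), vanishing at (x:y) = (2:-1) and (1:0).
M₁ = 2·S₀ − S₁ = [[-1, -3], [-3, -9]] = −[1, 3][1, 3]ᵀ and M₂ = S₀ = [[-6, -2], [-9, -3]] = −[2, 3][3, 1]ᵀ, so take a₁ = [1, 3], b₁ = [1, 3], a₂ = [2, 3], b₂ = [3, 1].
Each slice is an integer combination of E₁ = a₁b₁ᵀ and E₂ = a₂b₂ᵀ: S₀ = −E₂, S₁ = E₁ − 2·E₂, S₂ = −3·E₁ − 2·E₂; reading off coefficients, c₁ = [0, 1, -3] and c₂ = [-1, -2, -2].
Hence T = [1, 3] ⊗ [1, 3] ⊗ [0, 1, -3] + [2, 3] ⊗ [3, 1] ⊗ [-1, -2, -2], so rank(T) ≤ 2.
These bounds meet, so rank(T) = 2.
Check entry T[0,0,2] = -15: (1)·(1)·(-3) + (2)·(3)·(-2) = -15.

rank(T) = 2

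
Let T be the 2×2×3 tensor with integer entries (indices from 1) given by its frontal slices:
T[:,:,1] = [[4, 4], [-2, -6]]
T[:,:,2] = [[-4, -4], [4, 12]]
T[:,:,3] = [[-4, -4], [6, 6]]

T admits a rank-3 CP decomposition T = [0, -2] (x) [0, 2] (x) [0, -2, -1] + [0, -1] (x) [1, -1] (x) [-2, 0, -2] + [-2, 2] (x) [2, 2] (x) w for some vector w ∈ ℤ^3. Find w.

Subtract the known terms from T to get the rank-1 residual R = [-2, 2] (x) [2, 2] (x) w, so R[i,j,k] = a[i]·b[j]·w[k]. Pick indices with nonzero a[1]·b[1] = (-2)·(2) = -4. Only the fibre through (1,1,·) is needed: R[1,1,:] = T[1,1,:] − Σₗ aₗ[1]bₗ[1]cₗ = [4, -4, -4] − (0)·(0)·[0, -2, -1] − (0)·(1)·[-2, 0, -2] = [4, -4, -4]. Then w[k] = R[1,1,k] / -4 for each k, giving w = [4, -4, -4] / -4 = [-1, 1, 1].

w = [-1, 1, 1]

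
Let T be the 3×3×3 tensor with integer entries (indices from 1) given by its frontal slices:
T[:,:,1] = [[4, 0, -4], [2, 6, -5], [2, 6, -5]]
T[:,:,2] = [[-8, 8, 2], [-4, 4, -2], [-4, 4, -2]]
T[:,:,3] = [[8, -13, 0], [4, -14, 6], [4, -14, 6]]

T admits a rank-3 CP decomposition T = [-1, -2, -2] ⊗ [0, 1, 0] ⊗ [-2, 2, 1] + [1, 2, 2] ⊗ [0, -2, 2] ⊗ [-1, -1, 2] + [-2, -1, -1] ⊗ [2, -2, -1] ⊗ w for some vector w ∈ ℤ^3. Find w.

w = [-1, 2, -2]

Subtract the known terms from T to get the rank-1 residual R = [-2, -1, -1] ⊗ [2, -2, -1] ⊗ w, so R[i,j,k] = a[i]·b[j]·w[k]. Pick indices with nonzero a[1]·b[1] = (-2)·(2) = -4. Only the fibre through (1,1,·) is needed: R[1,1,:] = T[1,1,:] − Σₗ aₗ[1]bₗ[1]cₗ = [4, -8, 8] − (-1)·(0)·[-2, 2, 1] − (1)·(0)·[-1, -1, 2] = [4, -8, 8]. Then w[k] = R[1,1,k] / -4 for each k, giving w = [4, -8, 8] / -4 = [-1, 2, -2].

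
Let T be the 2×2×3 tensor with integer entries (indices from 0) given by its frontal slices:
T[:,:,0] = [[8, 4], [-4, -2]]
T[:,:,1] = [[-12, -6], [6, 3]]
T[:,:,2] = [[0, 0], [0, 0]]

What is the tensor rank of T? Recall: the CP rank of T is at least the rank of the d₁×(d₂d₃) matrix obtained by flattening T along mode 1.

1

Lower bound: T ≠ 0 (e.g. T[0,0,0] = 8), so rank(T) ≥ 1.
Upper bound: the mode-1 fibre T[:,0,0] = [8, -4] gives a = [2, -1] (primitive direction); the mode-2 fibre T[0,:,0] = [8, 4] gives b = [2, 1]; then c[k] = T[0,0,k] / (a[0]·b[0]) = [8, -12, 0] / 4 = [2, -3, 0].
Expanding [2, -1] ⊗ [2, 1] ⊗ [2, -3, 0] reproduces all 12 entries of T, so T = [2, -1] ⊗ [2, 1] ⊗ [2, -3, 0] and rank(T) ≤ 1.
These bounds meet, so rank(T) = 1.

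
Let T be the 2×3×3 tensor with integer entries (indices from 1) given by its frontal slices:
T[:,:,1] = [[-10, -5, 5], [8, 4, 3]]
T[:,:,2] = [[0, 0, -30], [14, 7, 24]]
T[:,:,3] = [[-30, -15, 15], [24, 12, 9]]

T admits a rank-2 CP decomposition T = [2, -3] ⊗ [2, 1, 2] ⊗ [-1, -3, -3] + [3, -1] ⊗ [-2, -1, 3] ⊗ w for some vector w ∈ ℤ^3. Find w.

w = [1, -2, 3]

Subtract the known terms from T to get the rank-1 residual R = [3, -1] ⊗ [-2, -1, 3] ⊗ w, so R[i,j,k] = a[i]·b[j]·w[k]. Pick indices with nonzero a[1]·b[1] = (3)·(-2) = -6. Only the fibre through (1,1,·) is needed: R[1,1,:] = T[1,1,:] − Σₗ aₗ[1]bₗ[1]cₗ = [-10, 0, -30] − (2)·(2)·[-1, -3, -3] = [-6, 12, -18]. Then w[k] = R[1,1,k] / -6 for each k, giving w = [-6, 12, -18] / -6 = [1, -2, 3].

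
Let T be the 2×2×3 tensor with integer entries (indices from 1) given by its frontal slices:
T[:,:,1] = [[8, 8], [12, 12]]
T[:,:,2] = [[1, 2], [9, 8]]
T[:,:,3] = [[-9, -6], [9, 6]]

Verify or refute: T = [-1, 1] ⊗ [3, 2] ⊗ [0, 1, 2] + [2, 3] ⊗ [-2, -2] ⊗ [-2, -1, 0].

No

Reconstruct entry (1,1,3) from the claimed factors: Σₗ aₗ[1]bₗ[1]cₗ[3] = (-1)·(3)·(2) + (2)·(-2)·(0) = -6, but T[1,1,3] = -9. The claim is false.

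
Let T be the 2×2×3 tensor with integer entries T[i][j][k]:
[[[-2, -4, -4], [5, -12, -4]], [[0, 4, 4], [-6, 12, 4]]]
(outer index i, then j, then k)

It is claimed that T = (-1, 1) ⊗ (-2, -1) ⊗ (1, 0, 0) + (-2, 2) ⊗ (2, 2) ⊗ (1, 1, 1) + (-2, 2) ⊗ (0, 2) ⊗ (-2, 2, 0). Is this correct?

No

Reconstruct entry (1,0,0) from the claimed factors: Σₗ aₗ[1]bₗ[0]cₗ[0] = (1)·(-2)·(1) + (2)·(2)·(1) + (2)·(0)·(-2) = 2, but T[1,0,0] = 0. The claim is false.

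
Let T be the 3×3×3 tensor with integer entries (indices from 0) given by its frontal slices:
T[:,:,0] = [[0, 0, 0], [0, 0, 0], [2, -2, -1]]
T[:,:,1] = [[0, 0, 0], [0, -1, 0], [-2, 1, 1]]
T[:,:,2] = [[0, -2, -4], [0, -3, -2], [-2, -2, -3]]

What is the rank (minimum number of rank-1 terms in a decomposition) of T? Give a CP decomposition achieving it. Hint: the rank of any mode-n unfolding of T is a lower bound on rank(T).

rank(T) = 3

Lower bound: the mode-2 unfolding of T (rows indexed by j, columns by (i,k) = (0,0), (0,1), (0,2), (1,0), (1,1), (1,2), (2,0), (2,1), (2,2)) is [[0, 0, 0, 0, 0, 0, 2, -2, -2], [0, 0, -2, 0, -1, -3, -2, 1, -2], [0, 0, -4, 0, 0, -2, -1, 1, -3]].
There the 3×3 minor on rows j ∈ {0, 1, 2}, columns (i,k) ∈ {(0,2), (1,1), (2,0)} is det [[0, 0, 2], [-2, -1, -2], [-4, 0, -1]] = -8 ≠ 0, so this unfolding has rank ≥ 3; CP rank is at least every unfolding rank, so rank(T) ≥ 3. (This is only a lower bound: in general the CP rank may exceed every unfolding rank, so we still need to exhibit 3 rank-1 terms summing to T.)
Upper bound: T is a sum of 3 rank-1 terms, T = [0, 0, 1] (x) [2, -2, -1] (x) [1, -1, -1] + [0, 1, 1] (x) [0, 1, 0] (x) [0, -1, -2] + [2, 1, 2] (x) [0, 1, 2] (x) [0, 0, -1] (one valid choice — decompositions are not unique — normalised so each a, b is primitive with positive first nonzero entry; check it by expanding all entries), so rank(T) ≤ 3.
These bounds meet, so rank(T) = 3.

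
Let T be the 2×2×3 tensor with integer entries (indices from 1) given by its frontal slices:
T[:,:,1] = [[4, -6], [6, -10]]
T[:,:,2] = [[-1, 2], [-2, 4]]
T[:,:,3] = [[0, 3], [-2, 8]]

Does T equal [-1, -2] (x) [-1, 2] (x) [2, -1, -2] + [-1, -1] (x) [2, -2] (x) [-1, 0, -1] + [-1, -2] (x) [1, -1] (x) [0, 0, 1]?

No

Reconstruct entry (1,1,3) from the claimed factors: Σₗ aₗ[1]bₗ[1]cₗ[3] = (-1)·(-1)·(-2) + (-1)·(2)·(-1) + (-1)·(1)·(1) = -1, but T[1,1,3] = 0. The claim is false.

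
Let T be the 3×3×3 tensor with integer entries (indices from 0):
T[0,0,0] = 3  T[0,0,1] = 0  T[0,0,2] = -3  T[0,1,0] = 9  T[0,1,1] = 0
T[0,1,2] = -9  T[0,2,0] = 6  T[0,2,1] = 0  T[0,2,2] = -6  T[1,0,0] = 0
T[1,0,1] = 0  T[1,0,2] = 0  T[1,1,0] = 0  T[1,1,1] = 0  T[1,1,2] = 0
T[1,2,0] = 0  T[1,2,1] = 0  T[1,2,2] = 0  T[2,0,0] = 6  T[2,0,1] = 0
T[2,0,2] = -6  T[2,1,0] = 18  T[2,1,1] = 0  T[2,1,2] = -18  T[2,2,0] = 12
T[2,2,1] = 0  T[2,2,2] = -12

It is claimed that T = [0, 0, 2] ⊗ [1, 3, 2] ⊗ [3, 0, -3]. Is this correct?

Reconstruct entry (0,0,0) from the claimed factors: Σₗ aₗ[0]bₗ[0]cₗ[0] = (0)·(1)·(3) = 0, but T[0,0,0] = 3. The claim is false.

No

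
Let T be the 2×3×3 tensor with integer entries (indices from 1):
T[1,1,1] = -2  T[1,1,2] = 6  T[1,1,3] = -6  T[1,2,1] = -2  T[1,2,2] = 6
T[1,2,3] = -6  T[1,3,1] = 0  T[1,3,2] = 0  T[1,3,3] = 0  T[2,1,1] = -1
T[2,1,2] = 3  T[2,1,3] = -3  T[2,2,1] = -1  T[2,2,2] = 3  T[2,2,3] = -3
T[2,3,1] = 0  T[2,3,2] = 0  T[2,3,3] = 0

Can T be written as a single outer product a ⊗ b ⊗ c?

The mode-1 fibre T[:,1,1] = [-2, -1] gives a = [2, 1] (primitive direction); the mode-2 fibre T[1,:,1] = [-2, -2, 0] gives b = [1, 1, 0]; then c[k] = T[1,1,k] / (a[1]·b[1]) = [-2, 6, -6] / 2 = [-1, 3, -3].
Expanding [2, 1] ⊗ [1, 1, 0] ⊗ [-1, 3, -3] reproduces all 18 entries of T, so T = [2, 1] ⊗ [1, 1, 0] ⊗ [-1, 3, -3] and rank(T) ≤ 1.
Equivalently every frontal slice T[:,:,k] is c[k] times the rank-1 matrix [2, 1] ⊗ [1, 1, 0]. So T has rank 1 (it is nonzero).

Yes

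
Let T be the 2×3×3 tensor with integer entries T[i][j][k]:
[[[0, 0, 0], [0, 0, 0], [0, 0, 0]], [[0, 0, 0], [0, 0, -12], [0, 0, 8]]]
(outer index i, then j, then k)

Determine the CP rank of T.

Lower bound: T ≠ 0 (e.g. T[1,1,2] = -12), so rank(T) ≥ 1.
Upper bound: if T = a ⊗ b ⊗ c then every fibre of T is a multiple of the corresponding factor, so read the factors off the fibres through the nonzero entry T[1,1,2] = -12.
The mode-1 fibre T[:,1,2] = [0, -12] gives a = (0, 1) (primitive direction); the mode-2 fibre T[1,:,2] = [0, -12, 8] gives b = (0, 3, -2); then c[k] = T[1,1,k] / (a[1]·b[1]) = [0, 0, -12] / 3 = (0, 0, -4).
Expanding (0, 1) ⊗ (0, 3, -2) ⊗ (0, 0, -4) reproduces all 18 entries of T, so T = (0, 1) ⊗ (0, 3, -2) ⊗ (0, 0, -4) and rank(T) ≤ 1.
These bounds meet, so rank(T) = 1.
Check entry T[0,2,2] = 0: (0)·(-2)·(-4) = 0.

1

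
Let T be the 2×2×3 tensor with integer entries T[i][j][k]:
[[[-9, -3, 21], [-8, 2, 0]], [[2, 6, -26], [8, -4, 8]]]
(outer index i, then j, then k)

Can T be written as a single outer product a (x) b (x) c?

No

The mode-1 unfolding of T (rows indexed by i, columns by (j,k) = (0,0), (0,1), (0,2), (1,0), (1,1), (1,2)) is [[-9, -3, 21, -8, 2, 0], [2, 6, -26, 8, -4, 8]].
There the 2×2 minor on rows i ∈ {0, 1}, columns (j,k) ∈ {(0,0), (0,1)} is det [[-9, -3], [2, 6]] = -48 ≠ 0, so this unfolding has rank ≥ 2; CP rank is at least every unfolding rank, so rank(T) ≥ 2.
In particular rank(T) ≥ 2 > 1, so T is not rank-1.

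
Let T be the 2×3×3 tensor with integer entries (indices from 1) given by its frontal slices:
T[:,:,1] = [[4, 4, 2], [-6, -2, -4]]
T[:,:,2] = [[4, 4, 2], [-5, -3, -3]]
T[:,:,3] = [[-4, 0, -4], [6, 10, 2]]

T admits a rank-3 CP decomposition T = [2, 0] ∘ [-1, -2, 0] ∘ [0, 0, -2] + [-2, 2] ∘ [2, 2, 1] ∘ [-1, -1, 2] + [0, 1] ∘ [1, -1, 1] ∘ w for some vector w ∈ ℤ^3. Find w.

w = [-2, -1, -2]

Subtract the known terms from T to get the rank-1 residual R = [0, 1] ∘ [1, -1, 1] ∘ w, so R[i,j,k] = a[i]·b[j]·w[k]. Pick indices with nonzero a[2]·b[1] = (1)·(1) = 1. Only the fibre through (2,1,·) is needed: R[2,1,:] = T[2,1,:] − Σₗ aₗ[2]bₗ[1]cₗ = [-6, -5, 6] − (0)·(-1)·[0, 0, -2] − (2)·(2)·[-1, -1, 2] = [-2, -1, -2]. Then w[k] = R[2,1,k] / 1 for each k, giving w = [-2, -1, -2] / 1 = [-2, -1, -2].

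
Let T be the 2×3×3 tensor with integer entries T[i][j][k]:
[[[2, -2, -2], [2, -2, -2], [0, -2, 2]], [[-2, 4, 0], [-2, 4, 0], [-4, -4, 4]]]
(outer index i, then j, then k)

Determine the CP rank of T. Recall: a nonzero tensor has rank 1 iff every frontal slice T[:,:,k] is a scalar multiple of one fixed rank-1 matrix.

Lower bound: the mode-3 unfolding of T (rows indexed by k, columns by (i,j) = (0,0), (0,1), (0,2), (1,0), (1,1), (1,2)) is [[2, 2, 0, -2, -2, -4], [-2, -2, -2, 4, 4, -4], [-2, -2, 2, 0, 0, 4]].
There the 3×3 minor on rows k ∈ {0, 1, 2}, columns (i,j) ∈ {(0,0), (0,2), (1,2)} is det [[2, 0, -4], [-2, -2, -4], [-2, 2, 4]] = 32 ≠ 0, so this unfolding has rank ≥ 3; CP rank is at least every unfolding rank, so rank(T) ≥ 3. (This is only a lower bound: in general the CP rank may exceed every unfolding rank, so we still need to exhibit 3 rank-1 terms summing to T.)
Upper bound: T is a sum of 3 rank-1 terms, T = [0, 1] ⊗ [0, 0, 1] ⊗ [-4, -4, 4] + [1, -1] ⊗ [1, 1, 0] ⊗ [2, -4, 0] + [1, 0] ⊗ [1, 1, -1] ⊗ [0, 2, -2] (one valid choice — decompositions are not unique — normalised so each a, b is primitive with positive first nonzero entry; check it by expanding all entries), so rank(T) ≤ 3.
These bounds meet, so rank(T) = 3.

3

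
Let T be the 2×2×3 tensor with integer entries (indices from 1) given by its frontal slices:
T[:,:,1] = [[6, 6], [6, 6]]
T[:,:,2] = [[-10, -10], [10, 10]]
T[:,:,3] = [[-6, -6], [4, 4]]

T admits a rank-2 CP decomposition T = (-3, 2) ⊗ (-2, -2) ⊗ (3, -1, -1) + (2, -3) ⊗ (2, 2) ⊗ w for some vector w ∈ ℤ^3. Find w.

w = (-3, -1, 0)

Subtract the known terms from T to get the rank-1 residual R = (2, -3) ⊗ (2, 2) ⊗ w, so R[i,j,k] = a[i]·b[j]·w[k]. Pick indices with nonzero a[1]·b[1] = (2)·(2) = 4. Only the fibre through (1,1,·) is needed: R[1,1,:] = T[1,1,:] − Σₗ aₗ[1]bₗ[1]cₗ = [6, -10, -6] − (-3)·(-2)·(3, -1, -1) = [-12, -4, 0]. Then w[k] = R[1,1,k] / 4 for each k, giving w = [-12, -4, 0] / 4 = (-3, -1, 0).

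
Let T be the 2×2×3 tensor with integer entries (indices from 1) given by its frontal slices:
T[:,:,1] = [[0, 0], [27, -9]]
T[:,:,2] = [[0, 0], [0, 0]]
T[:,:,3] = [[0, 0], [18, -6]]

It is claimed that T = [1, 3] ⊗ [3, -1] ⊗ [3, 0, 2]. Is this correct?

Reconstruct entry (1,1,1) from the claimed factors: Σₗ aₗ[1]bₗ[1]cₗ[1] = (1)·(3)·(3) = 9, but T[1,1,1] = 0. The claim is false.

No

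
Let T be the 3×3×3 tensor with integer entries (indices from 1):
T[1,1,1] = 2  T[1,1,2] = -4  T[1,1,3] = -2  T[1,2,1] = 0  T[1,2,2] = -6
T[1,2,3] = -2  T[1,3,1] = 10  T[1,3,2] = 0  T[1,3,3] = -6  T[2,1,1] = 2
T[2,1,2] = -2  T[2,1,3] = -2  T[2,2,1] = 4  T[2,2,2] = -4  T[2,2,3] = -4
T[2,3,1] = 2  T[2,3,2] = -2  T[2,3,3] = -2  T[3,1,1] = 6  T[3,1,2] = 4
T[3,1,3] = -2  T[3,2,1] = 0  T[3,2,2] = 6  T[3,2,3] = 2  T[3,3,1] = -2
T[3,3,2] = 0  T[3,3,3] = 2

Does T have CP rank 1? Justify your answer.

The mode-1 unfolding of T (rows indexed by i, columns by (j,k) = (1,1), (1,2), (1,3), (2,1), (2,2), (2,3), (3,1), (3,2), (3,3)) is [[2, -4, -2, 0, -6, -2, 10, 0, -6], [2, -2, -2, 4, -4, -4, 2, -2, -2], [6, 4, -2, 0, 6, 2, -2, 0, 2]].
There the 3×3 minor on rows i ∈ {1, 2, 3}, columns (j,k) ∈ {(1,1), (1,2), (1,3)} is det [[2, -4, -2], [2, -2, -2], [6, 4, -2]] = 16 ≠ 0, so this unfolding has rank ≥ 3; CP rank is at least every unfolding rank, so rank(T) ≥ 3.
In particular rank(T) ≥ 3 > 1, so T is not rank-1.

No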